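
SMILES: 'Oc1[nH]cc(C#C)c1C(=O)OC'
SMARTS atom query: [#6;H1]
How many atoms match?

Check the 12 heavy atoms by environment: 1× n (aromatic, H1) → no; 3× c (aromatic, H0) → no; 1× c (aromatic, H1) → match; 2× C (H0) → no; 1× C (H1) → match; 2× O (H0) → no; 1× C (H3) → no; 1× O (H1) → no.
Summing the matching environments: 1 + 1 = 2 matching atoms.

2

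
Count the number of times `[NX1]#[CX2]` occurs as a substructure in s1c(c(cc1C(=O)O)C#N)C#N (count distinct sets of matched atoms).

[NX1]#[CX2] is the SMARTS for a nitrile: a nitrogen triple-bonded to a two-connected carbon.
The molecule carries 2 separate instances of a nitrile (-C#N) meeting every constraint; each maps to a distinct set of atoms, giving 2 matches.

2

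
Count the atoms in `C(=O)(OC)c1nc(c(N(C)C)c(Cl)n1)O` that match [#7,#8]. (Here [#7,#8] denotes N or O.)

The query [#7,#8] means: nitrogen or oxygen (comma = OR).
Check the 15 heavy atoms by environment: 2× n (aromatic) → match; 4× c (aromatic) → no; 1× Cl → no; 3× O → match; 4× C → no; 1× N → match.
Summing the matching environments: 2 + 3 + 1 = 6 matching atoms.

6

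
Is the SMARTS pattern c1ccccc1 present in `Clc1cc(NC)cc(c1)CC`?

Yes

The pattern c1ccccc1 describes six aromatic carbons in a ring — a benzene ring.
The required atom environment is present in the molecule, so the pattern matches.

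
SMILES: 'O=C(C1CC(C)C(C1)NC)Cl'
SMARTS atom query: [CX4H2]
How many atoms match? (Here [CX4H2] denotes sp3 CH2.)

2

Check the 11 heavy atoms by environment: 3× C (H1, X4) → no; 2× C (H2, X4) → match; 1× N (H1, X3) → no; 2× C (H3, X4) → no; 1× C (H0, X3) → no; 1× O (H0, X1) → no; 1× Cl (H0, X1) → no.
That gives 2 matching atoms.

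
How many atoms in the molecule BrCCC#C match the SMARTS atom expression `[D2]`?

3

The query [D2] means: atom with exactly two heavy-atom neighbours.
Check the 5 heavy atoms by environment: 3× C (D2) → match; 1× C (D1) → no; 1× Br (D1) → no.
That gives 3 matching atoms.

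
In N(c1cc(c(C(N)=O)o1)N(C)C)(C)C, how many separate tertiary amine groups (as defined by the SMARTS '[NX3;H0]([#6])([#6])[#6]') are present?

2

[NX3;H0]([#6])([#6])[#6] is the SMARTS for a tertiary amine: a trivalent nitrogen with no H, bonded to three carbons.
The molecule carries 2 separate instances of a dimethylamino group (-N(CH3)2) meeting every constraint; each maps to a distinct set of atoms, giving 2 matches.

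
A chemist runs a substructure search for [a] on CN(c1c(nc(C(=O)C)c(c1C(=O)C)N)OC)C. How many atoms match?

The query [a] means: a matches any aromatic atom.
Check the 18 heavy atoms by environment: 1× n (aromatic) → match; 5× c (aromatic) → match; 2× N → no; 7× C → no; 3× O → no.
Summing the matching environments: 1 + 5 = 6 matching atoms.

6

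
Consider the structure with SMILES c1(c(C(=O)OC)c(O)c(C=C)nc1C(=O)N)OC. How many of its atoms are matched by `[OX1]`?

The query [OX1] means: aliphatic oxygen with one total connection — typically a carbonyl =O or an oxide.
Check the 18 heavy atoms by environment: 1× n (aromatic, X2) → no; 5× c (aromatic, X3) → no; 3× O (X2) → no; 2× C (X4) → no; 4× C (X3) → no; 2× O (X1) → match; 1× N (X3) → no.
That gives 2 matching atoms.

2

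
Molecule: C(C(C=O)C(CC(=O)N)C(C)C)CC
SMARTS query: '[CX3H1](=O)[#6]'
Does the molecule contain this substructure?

The pattern [CX3H1](=O)[#6] describes an sp2 carbon with one H, double-bonded to O and single-bonded to carbon — an aldehyde.
The molecule carries an aldehyde (-CHO), whose atoms satisfy every constraint of the query, so the pattern matches.

Yes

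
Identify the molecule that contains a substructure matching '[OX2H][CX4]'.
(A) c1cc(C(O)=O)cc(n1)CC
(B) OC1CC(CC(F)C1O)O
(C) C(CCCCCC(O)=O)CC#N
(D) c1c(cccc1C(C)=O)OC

B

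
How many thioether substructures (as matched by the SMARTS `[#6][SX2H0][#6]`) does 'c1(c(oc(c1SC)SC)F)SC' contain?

3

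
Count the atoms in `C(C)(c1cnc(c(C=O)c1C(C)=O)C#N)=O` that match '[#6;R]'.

5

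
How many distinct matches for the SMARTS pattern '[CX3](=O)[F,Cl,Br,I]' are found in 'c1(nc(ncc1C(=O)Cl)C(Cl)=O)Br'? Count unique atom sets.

2

[CX3](=O)[F,Cl,Br,I] is the SMARTS for an acyl halide: a carbonyl carbon bonded to a halogen.
The molecule carries 2 separate instances of an acyl chloride (-C(=O)Cl) meeting every constraint; each maps to a distinct set of atoms, giving 2 matches.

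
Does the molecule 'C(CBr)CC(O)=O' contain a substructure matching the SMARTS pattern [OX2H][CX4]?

No

The pattern [OX2H][CX4] describes a hydroxyl oxygen bound to an sp3 (X4) carbon — an aliphatic alcohol.
The closest candidate here is a carboxylic acid group (-C(=O)OH), but the -OH is on a CX3 carbonyl carbon, not a CX4 carbon. No other fragment satisfies the full query, so there is no match.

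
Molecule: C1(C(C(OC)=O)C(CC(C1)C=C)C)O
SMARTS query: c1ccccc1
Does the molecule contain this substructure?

No

The pattern c1ccccc1 describes six aromatic carbons in a ring — a benzene ring.
The closest candidate here is a methyl group (-CH3), but no six-membered all-carbon aromatic ring is present. No other fragment satisfies the full query, so there is no match.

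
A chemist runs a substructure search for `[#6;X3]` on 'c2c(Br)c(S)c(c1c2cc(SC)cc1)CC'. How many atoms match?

Check the 16 heavy atoms by environment: 10× c (aromatic, X3) → match; 2× S (X2) → no; 3× C (X4) → no; 1× Br (X1) → no.
That gives 10 matching atoms.

10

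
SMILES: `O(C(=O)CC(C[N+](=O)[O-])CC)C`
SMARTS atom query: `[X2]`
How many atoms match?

1

The query [X2] means: any atom with exactly two total connections (bonds + H).
Check the 12 heavy atoms by environment: 6× C (X4) → no; 1× C (X3) → no; 2× O (X1) → no; 1× O (X2) → match; 1× N (charge +1, X3) → no; 1× O (charge -1, X1) → no.
That gives 1 matching atom.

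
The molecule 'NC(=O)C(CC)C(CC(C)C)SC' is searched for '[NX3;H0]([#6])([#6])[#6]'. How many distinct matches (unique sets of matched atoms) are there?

0

[NX3;H0]([#6])([#6])[#6] is the SMARTS for a tertiary amine: a trivalent nitrogen with no H, bonded to three carbons.
The molecule has a primary amide (-C(=O)NH2), but the amide nitrogen has H2 and only one carbon neighbour; nothing else fits, so there are 0 matches.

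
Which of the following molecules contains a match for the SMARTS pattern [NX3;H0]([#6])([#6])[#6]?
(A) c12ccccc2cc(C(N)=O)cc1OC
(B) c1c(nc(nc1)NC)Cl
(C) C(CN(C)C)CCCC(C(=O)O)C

[NX3;H0]([#6])([#6])[#6] describes a trivalent nitrogen with no H, bonded to three carbons (a tertiary amine).
(A) has a primary amide (-C(=O)NH2) but the amide nitrogen has H2 and only one carbon neighbour.
(B) has an N-methylamino group (-NHCH3) but the nitrogen still has one H (H1), not H0.
(C) contains a dimethylamino group (-N(CH3)2), which satisfies every atom and bond constraint.
So the answer is (C).

C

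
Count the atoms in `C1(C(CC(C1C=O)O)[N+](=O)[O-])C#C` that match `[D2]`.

3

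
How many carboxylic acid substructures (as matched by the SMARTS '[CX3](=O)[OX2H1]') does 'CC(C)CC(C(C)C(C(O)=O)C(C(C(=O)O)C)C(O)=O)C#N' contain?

3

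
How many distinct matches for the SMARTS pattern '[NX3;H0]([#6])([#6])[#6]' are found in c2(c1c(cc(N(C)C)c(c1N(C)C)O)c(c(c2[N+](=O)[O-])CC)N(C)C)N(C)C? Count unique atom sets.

[NX3;H0]([#6])([#6])[#6] is the SMARTS for a tertiary amine: a trivalent nitrogen with no H, bonded to three carbons.
The molecule carries 4 separate instances of a dimethylamino group (-N(CH3)2) meeting every constraint; each maps to a distinct set of atoms, giving 4 matches.

4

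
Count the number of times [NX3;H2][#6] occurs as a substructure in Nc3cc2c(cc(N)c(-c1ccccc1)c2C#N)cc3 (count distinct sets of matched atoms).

[NX3;H2][#6] is the SMARTS for a primary amine: a trivalent nitrogen with two H attached to carbon.
The molecule carries 2 separate instances of a primary amino group (-NH2) meeting every constraint; each maps to a distinct set of atoms, giving 2 matches.

2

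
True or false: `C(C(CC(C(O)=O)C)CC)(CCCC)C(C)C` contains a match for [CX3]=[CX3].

False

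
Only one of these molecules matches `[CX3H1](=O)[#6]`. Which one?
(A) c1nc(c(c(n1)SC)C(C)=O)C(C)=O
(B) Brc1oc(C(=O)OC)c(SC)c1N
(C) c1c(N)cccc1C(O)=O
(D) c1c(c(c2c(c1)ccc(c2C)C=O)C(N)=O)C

D

[CX3H1](=O)[#6] describes an sp2 carbon with one H, double-bonded to O and single-bonded to carbon (an aldehyde).
(A) has an acetyl/ketone group (-C(=O)CH3) but the carbonyl carbon has H0 (two carbon neighbours), not H1.
(B) has a methyl-ester group (-C(=O)OCH3) but the carbonyl carbon has H0, not H1.
(C) has a carboxylic acid group (-C(=O)OH) but the carbonyl carbon has H0 and is bonded to O, not H1.
(D) contains an aldehyde (-CHO), which satisfies every atom and bond constraint.
So the answer is (D).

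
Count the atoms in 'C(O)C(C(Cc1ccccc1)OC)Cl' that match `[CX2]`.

0

The query [CX2] means: C with X2: aliphatic carbon with exactly 2 total connections.
Check the 14 heavy atoms by environment: 5× C (X4) → no; 2× O (X2) → no; 6× c (aromatic, X3) → no; 1× Cl (X1) → no.
No environment satisfies the query, so 0 matching atoms.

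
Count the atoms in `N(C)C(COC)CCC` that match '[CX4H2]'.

3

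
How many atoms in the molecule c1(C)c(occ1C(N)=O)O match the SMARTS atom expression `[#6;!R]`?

The query [#6;!R] means: carbon not in any ring.
Check the 10 heavy atoms by environment: 1× o (aromatic, in 5-ring) → no; 4× c (aromatic, in 5-ring) → no; 2× C (acyclic) → match; 2× O (acyclic) → no; 1× N (acyclic) → no.
That gives 2 matching atoms.

2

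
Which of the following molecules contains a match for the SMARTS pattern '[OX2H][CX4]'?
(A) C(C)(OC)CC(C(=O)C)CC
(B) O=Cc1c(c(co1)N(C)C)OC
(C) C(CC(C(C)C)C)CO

[OX2H][CX4] describes a hydroxyl oxygen bound to an sp3 (X4) carbon (an aliphatic alcohol).
(A) has a methoxy ether (-OCH3) but the oxygen has H0 (ether), not H1.
(B) has a methoxy ether (-OCH3) but the oxygen has H0 (ether), not H1.
(C) contains a hydroxyl group (-OH), which satisfies every atom and bond constraint.
So the answer is (C).

C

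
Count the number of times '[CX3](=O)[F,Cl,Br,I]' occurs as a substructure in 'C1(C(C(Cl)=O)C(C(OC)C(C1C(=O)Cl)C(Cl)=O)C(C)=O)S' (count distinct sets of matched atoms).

3

[CX3](=O)[F,Cl,Br,I] is the SMARTS for an acyl halide: a carbonyl carbon bonded to a halogen.
The molecule carries 3 separate instances of an acyl chloride (-C(=O)Cl) meeting every constraint; each maps to a distinct set of atoms, giving 3 matches.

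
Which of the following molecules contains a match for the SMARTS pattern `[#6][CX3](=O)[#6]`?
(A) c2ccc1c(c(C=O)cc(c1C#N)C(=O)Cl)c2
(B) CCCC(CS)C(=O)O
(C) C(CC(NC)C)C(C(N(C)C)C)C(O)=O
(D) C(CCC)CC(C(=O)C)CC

D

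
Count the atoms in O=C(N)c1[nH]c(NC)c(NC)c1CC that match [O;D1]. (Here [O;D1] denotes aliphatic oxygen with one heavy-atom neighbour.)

1

Check the 14 heavy atoms by environment: 1× n (aromatic, D2) → no; 4× c (aromatic, D3) → no; 2× N (D2) → no; 3× C (D1) → no; 1× C (D3) → no; 1× O (D1) → match; 1× N (D1) → no; 1× C (D2) → no.
That gives 1 matching atom.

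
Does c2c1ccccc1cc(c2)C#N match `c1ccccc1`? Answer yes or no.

Yes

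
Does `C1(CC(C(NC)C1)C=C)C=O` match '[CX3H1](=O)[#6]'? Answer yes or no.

The pattern [CX3H1](=O)[#6] describes an sp2 carbon with one H, double-bonded to O and single-bonded to carbon — an aldehyde.
The molecule carries an aldehyde (-CHO), whose atoms satisfy every constraint of the query, so the pattern matches.

Yes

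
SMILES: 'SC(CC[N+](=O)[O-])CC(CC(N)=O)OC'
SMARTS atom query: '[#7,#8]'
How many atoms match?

The query [#7,#8] means: nitrogen or oxygen (comma = OR).
Check the 15 heavy atoms by environment: 8× C → no; 3× O → match; 1× N → match; 1× S → no; 1× N (charge +1) → match; 1× O (charge -1) → match.
Summing the matching environments: 3 + 1 + 1 + 1 = 6 matching atoms.

6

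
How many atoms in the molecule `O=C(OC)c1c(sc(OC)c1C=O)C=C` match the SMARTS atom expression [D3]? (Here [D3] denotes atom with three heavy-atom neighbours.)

The query [D3] means: atom with exactly three heavy-atom neighbours.
Check the 15 heavy atoms by environment: 1× s (aromatic, D2) → no; 4× c (aromatic, D3) → match; 2× C (D2) → no; 3× C (D1) → no; 2× O (D1) → no; 1× C (D3) → match; 2× O (D2) → no.
Summing the matching environments: 4 + 1 = 5 matching atoms.

5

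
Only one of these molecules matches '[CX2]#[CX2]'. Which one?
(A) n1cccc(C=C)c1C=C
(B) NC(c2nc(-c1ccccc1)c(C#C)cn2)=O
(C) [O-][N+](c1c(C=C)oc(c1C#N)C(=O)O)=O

B

[CX2]#[CX2] describes a carbon-carbon triple bond (an alkyne).
(A) has a vinyl group (-CH=CH2) but the C=C is a double bond; both carbons are CX3, not CX2.
(B) contains an ethynyl group (-C#CH), which satisfies every atom and bond constraint.
(C) has a vinyl group (-CH=CH2) but the C=C is a double bond; both carbons are CX3, not CX2.
So the answer is (B).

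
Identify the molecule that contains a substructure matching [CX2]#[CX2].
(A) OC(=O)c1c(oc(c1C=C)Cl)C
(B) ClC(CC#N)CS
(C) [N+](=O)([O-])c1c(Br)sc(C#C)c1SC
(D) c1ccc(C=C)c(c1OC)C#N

C

[CX2]#[CX2] describes a carbon-carbon triple bond (an alkyne).
(A) has a vinyl group (-CH=CH2) but the C=C is a double bond; both carbons are CX3, not CX2.
(B) has a nitrile (-C#N) but the triple bond is C#N, not C#C.
(C) contains an ethynyl group (-C#CH), which satisfies every atom and bond constraint.
(D) has a nitrile (-C#N) but the triple bond is C#N, not C#C.
So the answer is (C).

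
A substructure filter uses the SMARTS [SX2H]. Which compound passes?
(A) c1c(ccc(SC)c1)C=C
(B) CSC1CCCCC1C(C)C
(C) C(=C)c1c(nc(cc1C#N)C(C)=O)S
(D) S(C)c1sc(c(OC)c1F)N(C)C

[SX2H] describes an aliphatic sulfur with two connections, one being H (a thiol).
(A) has a methylthio ether (-SCH3) but the sulfur has H0 (bonded to two carbons), not H1.
(B) has a methylthio ether (-SCH3) but the sulfur has H0 (bonded to two carbons), not H1.
(C) contains a thiol (-SH), which satisfies every atom and bond constraint.
(D) has a methylthio ether (-SCH3) but the sulfur has H0 (bonded to two carbons), not H1.
So the answer is (C).

C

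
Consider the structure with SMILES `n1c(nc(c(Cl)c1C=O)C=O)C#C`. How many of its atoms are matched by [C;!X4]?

4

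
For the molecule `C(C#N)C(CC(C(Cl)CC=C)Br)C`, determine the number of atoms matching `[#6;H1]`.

4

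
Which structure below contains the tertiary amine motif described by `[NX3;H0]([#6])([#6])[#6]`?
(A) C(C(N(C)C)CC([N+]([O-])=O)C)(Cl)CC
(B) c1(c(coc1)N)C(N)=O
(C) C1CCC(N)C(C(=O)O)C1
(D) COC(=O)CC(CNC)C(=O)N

[NX3;H0]([#6])([#6])[#6] describes a trivalent nitrogen with no H, bonded to three carbons (a tertiary amine).
(A) contains a dimethylamino group (-N(CH3)2), which satisfies every atom and bond constraint.
(B) has a primary amino group (-NH2) but the nitrogen has H2, not H0 with three carbons.
(C) has a primary amino group (-NH2) but the nitrogen has H2, not H0 with three carbons.
(D) has an N-methylamino group (-NHCH3) but the nitrogen still has one H (H1), not H0.
So the answer is (A).

A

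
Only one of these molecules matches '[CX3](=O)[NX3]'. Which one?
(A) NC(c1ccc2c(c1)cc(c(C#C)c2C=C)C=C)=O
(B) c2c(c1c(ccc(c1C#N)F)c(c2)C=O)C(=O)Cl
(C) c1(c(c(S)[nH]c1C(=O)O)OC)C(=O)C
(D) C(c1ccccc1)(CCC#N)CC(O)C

A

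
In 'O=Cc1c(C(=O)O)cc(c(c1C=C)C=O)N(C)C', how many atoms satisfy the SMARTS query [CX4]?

Check the 18 heavy atoms by environment: 6× c (aromatic, X3) → no; 5× C (X3) → no; 3× O (X1) → no; 1× O (X2) → no; 1× N (X3) → no; 2× C (X4) → match.
That gives 2 matching atoms.

2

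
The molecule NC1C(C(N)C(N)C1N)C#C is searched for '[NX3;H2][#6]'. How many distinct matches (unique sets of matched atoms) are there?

4

[NX3;H2][#6] is the SMARTS for a primary amine: a trivalent nitrogen with two H attached to carbon.
The molecule carries 4 separate instances of a primary amino group (-NH2) meeting every constraint; each maps to a distinct set of atoms, giving 4 matches.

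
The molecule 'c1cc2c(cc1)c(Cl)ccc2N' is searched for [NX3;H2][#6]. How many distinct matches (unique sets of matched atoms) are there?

1

[NX3;H2][#6] is the SMARTS for a primary amine: a trivalent nitrogen with two H attached to carbon.
Exactly one fragment in the molecule meets all constraints, giving 1 match.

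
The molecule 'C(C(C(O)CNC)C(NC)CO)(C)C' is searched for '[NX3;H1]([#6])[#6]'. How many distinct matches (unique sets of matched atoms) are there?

2

[NX3;H1]([#6])[#6] is the SMARTS for a secondary amine: a trivalent nitrogen with one H, bonded to two carbons.
The molecule carries 2 separate instances of an N-methylamino group (-NHCH3) meeting every constraint; each maps to a distinct set of atoms, giving 2 matches.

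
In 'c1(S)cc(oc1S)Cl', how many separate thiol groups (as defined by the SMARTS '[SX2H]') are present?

2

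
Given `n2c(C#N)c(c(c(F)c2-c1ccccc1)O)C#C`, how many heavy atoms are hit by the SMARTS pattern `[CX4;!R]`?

0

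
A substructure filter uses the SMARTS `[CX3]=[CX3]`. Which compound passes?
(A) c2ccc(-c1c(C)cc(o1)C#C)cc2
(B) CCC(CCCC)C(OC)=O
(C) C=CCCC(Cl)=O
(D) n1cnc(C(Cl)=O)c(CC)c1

[CX3]=[CX3] describes a non-aromatic C=C double bond between two sp2 carbons (an alkene).
(A) has an ethynyl group (-C#CH) but the C-C bond is a triple bond, not a double bond.
(B) has an ethyl group (-CH2CH3) but its C-C bond is a single bond between CX4 carbons, not CX3=CX3.
(C) contains a vinyl group (-CH=CH2), which satisfies every atom and bond constraint.
(D) has an ethyl group (-CH2CH3) but its C-C bond is a single bond between CX4 carbons, not CX3=CX3.
So the answer is (C).

C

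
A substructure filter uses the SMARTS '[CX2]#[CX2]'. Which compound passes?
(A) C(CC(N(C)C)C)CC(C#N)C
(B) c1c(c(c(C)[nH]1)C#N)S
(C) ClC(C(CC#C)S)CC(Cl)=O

C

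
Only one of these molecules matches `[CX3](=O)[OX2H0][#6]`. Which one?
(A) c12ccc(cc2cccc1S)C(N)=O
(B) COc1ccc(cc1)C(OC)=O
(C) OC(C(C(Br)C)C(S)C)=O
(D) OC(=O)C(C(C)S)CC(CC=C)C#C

B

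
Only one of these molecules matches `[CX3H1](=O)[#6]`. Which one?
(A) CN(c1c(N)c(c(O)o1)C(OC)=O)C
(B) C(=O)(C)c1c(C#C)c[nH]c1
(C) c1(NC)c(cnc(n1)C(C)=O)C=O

[CX3H1](=O)[#6] describes an sp2 carbon with one H, double-bonded to O and single-bonded to carbon (an aldehyde).
(A) has a methyl-ester group (-C(=O)OCH3) but the carbonyl carbon has H0, not H1.
(B) has an acetyl/ketone group (-C(=O)CH3) but the carbonyl carbon has H0 (two carbon neighbours), not H1.
(C) contains an aldehyde (-CHO), which satisfies every atom and bond constraint.
So the answer is (C).

C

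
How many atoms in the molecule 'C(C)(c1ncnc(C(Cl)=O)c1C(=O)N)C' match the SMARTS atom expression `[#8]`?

2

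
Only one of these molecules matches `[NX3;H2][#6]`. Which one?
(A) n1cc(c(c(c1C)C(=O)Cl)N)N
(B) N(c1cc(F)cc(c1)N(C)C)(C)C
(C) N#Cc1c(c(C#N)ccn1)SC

A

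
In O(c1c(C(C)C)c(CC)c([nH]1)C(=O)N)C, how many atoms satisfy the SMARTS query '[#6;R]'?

The query [#6;R] means: carbon that is part of a ring.
Check the 15 heavy atoms by environment: 1× n (aromatic, in 5-ring) → no; 4× c (aromatic, in 5-ring) → match; 7× C (acyclic) → no; 2× O (acyclic) → no; 1× N (acyclic) → no.
That gives 4 matching atoms.

4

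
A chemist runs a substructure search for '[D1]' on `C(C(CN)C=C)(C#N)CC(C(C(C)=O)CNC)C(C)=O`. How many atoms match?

The query [D1] means: atom with exactly one heavy-atom neighbour (degree 1).
Check the 20 heavy atoms by environment: 5× C (D2) → no; 6× C (D3) → no; 2× N (D1) → match; 4× C (D1) → match; 1× N (D2) → no; 2× O (D1) → match.
Summing the matching environments: 2 + 4 + 2 = 8 matching atoms.

8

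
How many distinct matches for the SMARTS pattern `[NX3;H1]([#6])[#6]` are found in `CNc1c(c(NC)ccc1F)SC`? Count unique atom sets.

2

[NX3;H1]([#6])[#6] is the SMARTS for a secondary amine: a trivalent nitrogen with one H, bonded to two carbons.
The molecule carries 2 separate instances of an N-methylamino group (-NHCH3) meeting every constraint; each maps to a distinct set of atoms, giving 2 matches.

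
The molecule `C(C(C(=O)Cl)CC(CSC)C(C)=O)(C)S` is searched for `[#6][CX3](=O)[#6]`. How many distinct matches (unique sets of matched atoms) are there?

1

[#6][CX3](=O)[#6] is the SMARTS for a ketone: a carbonyl carbon (no H) flanked by two carbons.
Exactly one fragment in the molecule meets all constraints, giving 1 match.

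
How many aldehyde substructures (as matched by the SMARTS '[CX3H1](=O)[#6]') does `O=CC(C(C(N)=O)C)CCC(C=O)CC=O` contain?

3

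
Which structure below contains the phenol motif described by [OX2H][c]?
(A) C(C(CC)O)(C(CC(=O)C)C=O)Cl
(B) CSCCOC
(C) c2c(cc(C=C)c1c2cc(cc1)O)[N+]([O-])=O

C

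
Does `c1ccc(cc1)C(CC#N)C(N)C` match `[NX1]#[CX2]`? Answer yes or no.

The pattern [NX1]#[CX2] describes a nitrogen triple-bonded to a two-connected carbon — a nitrile.
The molecule carries a nitrile (-C#N), whose atoms satisfy every constraint of the query, so the pattern matches.

Yes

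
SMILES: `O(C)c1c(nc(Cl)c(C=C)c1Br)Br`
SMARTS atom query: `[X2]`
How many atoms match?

Check the 13 heavy atoms by environment: 1× n (aromatic, X2) → match; 5× c (aromatic, X3) → no; 1× Cl (X1) → no; 2× Br (X1) → no; 2× C (X3) → no; 1× O (X2) → match; 1× C (X4) → no.
Summing the matching environments: 1 + 1 = 2 matching atoms.

2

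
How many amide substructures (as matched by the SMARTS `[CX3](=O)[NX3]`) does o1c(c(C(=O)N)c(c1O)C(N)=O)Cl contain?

[CX3](=O)[NX3] is the SMARTS for an amide: a carbonyl carbon bonded to a trivalent nitrogen.
The molecule carries 2 separate instances of a primary amide (-C(=O)NH2) meeting every constraint; each maps to a distinct set of atoms, giving 2 matches.

2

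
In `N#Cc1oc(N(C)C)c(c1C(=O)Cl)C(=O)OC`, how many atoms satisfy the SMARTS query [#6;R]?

4

Check the 17 heavy atoms by environment: 1× o (aromatic, in 5-ring) → no; 4× c (aromatic, in 5-ring) → match; 6× C (acyclic) → no; 3× O (acyclic) → no; 2× N (acyclic) → no; 1× Cl (acyclic) → no.
That gives 4 matching atoms.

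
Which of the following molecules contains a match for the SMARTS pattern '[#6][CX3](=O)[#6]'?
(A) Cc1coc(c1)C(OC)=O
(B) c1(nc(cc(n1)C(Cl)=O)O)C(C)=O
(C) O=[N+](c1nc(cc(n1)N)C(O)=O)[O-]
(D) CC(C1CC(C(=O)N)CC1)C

[#6][CX3](=O)[#6] describes a carbonyl carbon (no H) flanked by two carbons (a ketone).
(A) has a methyl-ester group (-C(=O)OCH3) but one neighbour of the carbonyl carbon is O, not C.
(B) contains an acetyl/ketone group (-C(=O)CH3), which satisfies every atom and bond constraint.
(C) has a carboxylic acid group (-C(=O)OH) but one neighbour of the carbonyl carbon is O, not C.
(D) has a primary amide (-C(=O)NH2) but one neighbour of the carbonyl carbon is N, not C.
So the answer is (B).

B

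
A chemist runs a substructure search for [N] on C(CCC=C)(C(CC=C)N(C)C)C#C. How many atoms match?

Check the 14 heavy atoms by environment: 13× C → no; 1× N → match.
That gives 1 matching atom.

1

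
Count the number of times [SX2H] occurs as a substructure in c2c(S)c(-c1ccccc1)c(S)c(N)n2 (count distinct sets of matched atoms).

[SX2H] is the SMARTS for a thiol: an aliphatic sulfur with two connections, one being H.
The molecule carries 2 separate instances of a thiol (-SH) meeting every constraint; each maps to a distinct set of atoms, giving 2 matches.

2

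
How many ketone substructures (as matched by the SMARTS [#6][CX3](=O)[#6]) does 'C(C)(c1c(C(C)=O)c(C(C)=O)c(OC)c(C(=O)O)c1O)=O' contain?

3

[#6][CX3](=O)[#6] is the SMARTS for a ketone: a carbonyl carbon (no H) flanked by two carbons.
The molecule carries 3 separate instances of an acetyl/ketone group (-C(=O)CH3) meeting every constraint; each maps to a distinct set of atoms, giving 3 matches.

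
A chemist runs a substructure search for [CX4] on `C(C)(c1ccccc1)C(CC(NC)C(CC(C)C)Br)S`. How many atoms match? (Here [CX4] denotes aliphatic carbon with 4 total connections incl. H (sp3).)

Check the 20 heavy atoms by environment: 11× C (X4) → match; 6× c (aromatic, X3) → no; 1× S (X2) → no; 1× Br (X1) → no; 1× N (X3) → no.
That gives 11 matching atoms.

11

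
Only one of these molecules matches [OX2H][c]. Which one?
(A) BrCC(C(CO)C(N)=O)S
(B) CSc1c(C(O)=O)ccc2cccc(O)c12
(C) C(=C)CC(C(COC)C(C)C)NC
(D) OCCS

[OX2H][c] describes a hydroxyl oxygen attached to an aromatic carbon (a phenol).
(A) has a hydroxyl group (-OH) but the -OH is on an aliphatic carbon, not an aromatic c.
(B) contains a hydroxyl group (-OH), which satisfies every atom and bond constraint.
(C) has a methoxy ether (-OCH3) but the oxygen has H0, not H1.
(D) has a hydroxyl group (-OH) but the -OH is on an aliphatic carbon, not an aromatic c.
So the answer is (B).

B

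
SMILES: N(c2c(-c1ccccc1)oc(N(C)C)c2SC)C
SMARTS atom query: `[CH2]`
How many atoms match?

0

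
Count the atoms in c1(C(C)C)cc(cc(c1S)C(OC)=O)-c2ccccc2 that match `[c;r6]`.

Check the 20 heavy atoms by environment: 12× c (aromatic, in 6-ring) → match; 1× S (acyclic) → no; 5× C (acyclic) → no; 2× O (acyclic) → no.
That gives 12 matching atoms.

12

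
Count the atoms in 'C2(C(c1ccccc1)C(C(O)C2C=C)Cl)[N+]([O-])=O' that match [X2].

Check the 18 heavy atoms by environment: 5× C (X4) → no; 1× N (charge +1, X3) → no; 1× O (charge -1, X1) → no; 1× O (X1) → no; 1× Cl (X1) → no; 6× c (aromatic, X3) → no; 1× O (X2) → match; 2× C (X3) → no.
That gives 1 matching atom.

1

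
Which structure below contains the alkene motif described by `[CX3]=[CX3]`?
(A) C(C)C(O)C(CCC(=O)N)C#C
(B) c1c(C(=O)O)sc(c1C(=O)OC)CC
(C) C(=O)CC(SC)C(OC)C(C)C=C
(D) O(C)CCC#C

[CX3]=[CX3] describes a non-aromatic C=C double bond between two sp2 carbons (an alkene).
(A) has an ethynyl group (-C#CH) but the C-C bond is a triple bond, not a double bond.
(B) has an ethyl group (-CH2CH3) but its C-C bond is a single bond between CX4 carbons, not CX3=CX3.
(C) contains a vinyl group (-CH=CH2), which satisfies every atom and bond constraint.
(D) has an ethynyl group (-C#CH) but the C-C bond is a triple bond, not a double bond.
So the answer is (C).

C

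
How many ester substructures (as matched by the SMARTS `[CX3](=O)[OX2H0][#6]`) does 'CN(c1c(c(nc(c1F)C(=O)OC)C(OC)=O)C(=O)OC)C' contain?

[CX3](=O)[OX2H0][#6] is the SMARTS for an ester: a carbonyl carbon bonded to an oxygen that is itself bonded to carbon (no H on that O).
The molecule carries 3 separate instances of a methyl-ester group (-C(=O)OCH3) meeting every constraint; each maps to a distinct set of atoms, giving 3 matches.

3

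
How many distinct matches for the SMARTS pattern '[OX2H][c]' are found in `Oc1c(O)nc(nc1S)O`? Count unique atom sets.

3

[OX2H][c] is the SMARTS for a phenol: a hydroxyl oxygen attached to an aromatic carbon.
The molecule carries 3 separate instances of a hydroxyl group (-OH) meeting every constraint; each maps to a distinct set of atoms, giving 3 matches.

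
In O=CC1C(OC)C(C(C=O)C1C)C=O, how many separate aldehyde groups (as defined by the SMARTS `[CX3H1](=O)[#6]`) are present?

3

[CX3H1](=O)[#6] is the SMARTS for an aldehyde: an sp2 carbon with one H, double-bonded to O and single-bonded to carbon.
The molecule carries 3 separate instances of an aldehyde (-CHO) meeting every constraint; each maps to a distinct set of atoms, giving 3 matches.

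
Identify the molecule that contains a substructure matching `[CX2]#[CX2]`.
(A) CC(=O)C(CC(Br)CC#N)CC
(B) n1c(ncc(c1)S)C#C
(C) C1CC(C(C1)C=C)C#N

[CX2]#[CX2] describes a carbon-carbon triple bond (an alkyne).
(A) has a nitrile (-C#N) but the triple bond is C#N, not C#C.
(B) contains an ethynyl group (-C#CH), which satisfies every atom and bond constraint.
(C) has a vinyl group (-CH=CH2) but the C=C is a double bond; both carbons are CX3, not CX2.
So the answer is (B).

B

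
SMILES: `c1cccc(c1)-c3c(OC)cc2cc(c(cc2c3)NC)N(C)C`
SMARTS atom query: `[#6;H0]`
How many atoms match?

The query [#6;H0] means: any carbon with no attached hydrogen.
Check the 23 heavy atoms by environment: 7× c (aromatic, H0) → match; 9× c (aromatic, H1) → no; 1× N (H0) → no; 4× C (H3) → no; 1× N (H1) → no; 1× O (H0) → no.
That gives 7 matching atoms.

7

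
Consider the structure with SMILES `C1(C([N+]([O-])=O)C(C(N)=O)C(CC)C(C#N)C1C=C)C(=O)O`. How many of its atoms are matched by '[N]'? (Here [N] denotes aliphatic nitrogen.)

3

The query [N] means: uppercase N matches aliphatic (non-aromatic) nitrogen only.
Check the 21 heavy atoms by environment: 13× C → no; 1× N (charge +1) → match; 1× O (charge -1) → no; 4× O → no; 2× N → match.
Summing the matching environments: 1 + 2 = 3 matching atoms.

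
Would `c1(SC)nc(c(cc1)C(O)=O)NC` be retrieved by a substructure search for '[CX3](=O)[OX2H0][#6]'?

No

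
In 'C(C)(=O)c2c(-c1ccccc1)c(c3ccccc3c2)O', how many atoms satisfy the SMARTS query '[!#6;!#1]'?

The query [!#6;!#1] means: not carbon and not hydrogen — any heteroatom.
Check the 20 heavy atoms by environment: 16× c (aromatic) → no; 2× O → match; 2× C → no.
That gives 2 matching atoms.

2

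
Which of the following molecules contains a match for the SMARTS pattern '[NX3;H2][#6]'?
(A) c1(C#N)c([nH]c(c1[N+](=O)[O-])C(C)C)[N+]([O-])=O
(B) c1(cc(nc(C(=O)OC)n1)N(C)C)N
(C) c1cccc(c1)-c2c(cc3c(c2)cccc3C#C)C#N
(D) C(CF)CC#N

[NX3;H2][#6] describes a trivalent nitrogen with two H attached to carbon (a primary amine).
(A) has a nitro group (-[N+](=O)[O-]) but the nitrogen is [N+] with no H, not NX3H2.
(B) contains a primary amino group (-NH2), which satisfies every atom and bond constraint.
(C) has a nitrile (-C#N) but the nitrogen is NX1 (triple-bonded), not NX3 with two H.
(D) has a nitrile (-C#N) but the nitrogen is NX1 (triple-bonded), not NX3 with two H.
So the answer is (B).

B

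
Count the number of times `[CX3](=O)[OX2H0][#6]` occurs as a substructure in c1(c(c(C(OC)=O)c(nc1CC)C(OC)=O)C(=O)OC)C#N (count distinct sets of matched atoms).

[CX3](=O)[OX2H0][#6] is the SMARTS for an ester: a carbonyl carbon bonded to an oxygen that is itself bonded to carbon (no H on that O).
The molecule carries 3 separate instances of a methyl-ester group (-C(=O)OCH3) meeting every constraint; each maps to a distinct set of atoms, giving 3 matches.

3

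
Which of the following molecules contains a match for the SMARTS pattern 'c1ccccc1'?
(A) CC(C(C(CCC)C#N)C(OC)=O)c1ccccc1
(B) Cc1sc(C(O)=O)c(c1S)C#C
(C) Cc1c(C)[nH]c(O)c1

A

c1ccccc1 describes six aromatic carbons in a ring (a benzene ring).
(A) contains a phenyl ring, which satisfies every atom and bond constraint.
(B) has a methyl group (-CH3) but no six-membered all-carbon aromatic ring is present.
(C) has a methyl group (-CH3) but no six-membered all-carbon aromatic ring is present.
So the answer is (A).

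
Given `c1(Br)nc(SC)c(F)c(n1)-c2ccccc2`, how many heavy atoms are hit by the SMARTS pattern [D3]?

Check the 16 heavy atoms by environment: 2× n (aromatic, D2) → no; 5× c (aromatic, D3) → match; 1× S (D2) → no; 1× C (D1) → no; 1× Br (D1) → no; 1× F (D1) → no; 5× c (aromatic, D2) → no.
That gives 5 matching atoms.

5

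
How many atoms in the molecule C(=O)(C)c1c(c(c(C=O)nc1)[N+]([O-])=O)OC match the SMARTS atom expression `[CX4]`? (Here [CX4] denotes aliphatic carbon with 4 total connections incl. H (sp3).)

2

Check the 16 heavy atoms by environment: 1× n (aromatic, X2) → no; 5× c (aromatic, X3) → no; 2× C (X3) → no; 3× O (X1) → no; 2× C (X4) → match; 1× O (X2) → no; 1× N (charge +1, X3) → no; 1× O (charge -1, X1) → no.
That gives 2 matching atoms.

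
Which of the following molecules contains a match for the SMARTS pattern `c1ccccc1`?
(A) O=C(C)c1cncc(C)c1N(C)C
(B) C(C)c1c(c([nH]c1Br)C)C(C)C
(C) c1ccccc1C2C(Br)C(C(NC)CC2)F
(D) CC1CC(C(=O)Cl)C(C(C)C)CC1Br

C

c1ccccc1 describes six aromatic carbons in a ring (a benzene ring).
(A) has a methyl group (-CH3) but no six-membered all-carbon aromatic ring is present.
(B) has a methyl group (-CH3) but no six-membered all-carbon aromatic ring is present.
(C) contains a phenyl ring, which satisfies every atom and bond constraint.
(D) has a methyl group (-CH3) but no six-membered all-carbon aromatic ring is present.
So the answer is (C).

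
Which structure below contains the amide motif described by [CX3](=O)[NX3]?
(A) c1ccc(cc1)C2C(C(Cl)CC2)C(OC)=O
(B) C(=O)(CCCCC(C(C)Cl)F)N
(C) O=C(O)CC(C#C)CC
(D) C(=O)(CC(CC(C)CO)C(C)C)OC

B

[CX3](=O)[NX3] describes a carbonyl carbon bonded to a trivalent nitrogen (an amide).
(A) has a methyl-ester group (-C(=O)OCH3) but the carbonyl is bonded to O, not to an NX3 nitrogen.
(B) contains a primary amide (-C(=O)NH2), which satisfies every atom and bond constraint.
(C) has a carboxylic acid group (-C(=O)OH) but the carbonyl is bonded to O, not to an NX3 nitrogen.
(D) has a methyl-ester group (-C(=O)OCH3) but the carbonyl is bonded to O, not to an NX3 nitrogen.
So the answer is (B).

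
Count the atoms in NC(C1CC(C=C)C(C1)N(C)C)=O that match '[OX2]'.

0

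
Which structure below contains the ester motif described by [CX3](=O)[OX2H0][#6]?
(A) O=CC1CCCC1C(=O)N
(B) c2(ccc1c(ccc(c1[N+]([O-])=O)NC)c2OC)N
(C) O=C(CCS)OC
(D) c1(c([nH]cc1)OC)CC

C

[CX3](=O)[OX2H0][#6] describes a carbonyl carbon bonded to an oxygen that is itself bonded to carbon (no H on that O) (an ester).
(A) has a primary amide (-C(=O)NH2) but the carbonyl is bonded to N, not to an O-C linkage.
(B) has a methoxy ether (-OCH3) but the ether oxygen is not adjacent to a C=O carbon.
(C) contains a methyl-ester group (-C(=O)OCH3), which satisfies every atom and bond constraint.
(D) has a methoxy ether (-OCH3) but the ether oxygen is not adjacent to a C=O carbon.
So the answer is (C).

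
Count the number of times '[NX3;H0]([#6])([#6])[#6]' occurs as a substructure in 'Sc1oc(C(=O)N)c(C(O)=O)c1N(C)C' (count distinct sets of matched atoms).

[NX3;H0]([#6])([#6])[#6] is the SMARTS for a tertiary amine: a trivalent nitrogen with no H, bonded to three carbons.
Exactly one fragment in the molecule meets all constraints, giving 1 match.

1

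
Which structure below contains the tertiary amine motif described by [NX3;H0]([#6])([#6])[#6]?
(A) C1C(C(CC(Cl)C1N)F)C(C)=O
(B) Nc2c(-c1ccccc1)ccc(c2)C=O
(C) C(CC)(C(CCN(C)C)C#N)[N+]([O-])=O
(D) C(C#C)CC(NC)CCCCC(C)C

C

[NX3;H0]([#6])([#6])[#6] describes a trivalent nitrogen with no H, bonded to three carbons (a tertiary amine).
(A) has a primary amino group (-NH2) but the nitrogen has H2, not H0 with three carbons.
(B) has a primary amino group (-NH2) but the nitrogen has H2, not H0 with three carbons.
(C) contains a dimethylamino group (-N(CH3)2), which satisfies every atom and bond constraint.
(D) has an N-methylamino group (-NHCH3) but the nitrogen still has one H (H1), not H0.
So the answer is (C).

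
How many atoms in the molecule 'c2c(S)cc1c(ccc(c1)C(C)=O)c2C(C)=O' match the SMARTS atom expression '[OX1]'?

2

The query [OX1] means: aliphatic oxygen with one total connection — typically a carbonyl =O or an oxide.
Check the 17 heavy atoms by environment: 10× c (aromatic, X3) → no; 2× C (X3) → no; 2× O (X1) → match; 2× C (X4) → no; 1× S (X2) → no.
That gives 2 matching atoms.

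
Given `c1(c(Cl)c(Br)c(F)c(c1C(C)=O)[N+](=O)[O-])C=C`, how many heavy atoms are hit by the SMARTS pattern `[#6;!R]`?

4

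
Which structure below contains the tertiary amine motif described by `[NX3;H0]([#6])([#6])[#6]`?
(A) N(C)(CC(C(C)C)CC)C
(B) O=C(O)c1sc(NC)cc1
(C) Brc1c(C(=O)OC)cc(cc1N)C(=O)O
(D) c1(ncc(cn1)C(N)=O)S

A

[NX3;H0]([#6])([#6])[#6] describes a trivalent nitrogen with no H, bonded to three carbons (a tertiary amine).
(A) contains a dimethylamino group (-N(CH3)2), which satisfies every atom and bond constraint.
(B) has an N-methylamino group (-NHCH3) but the nitrogen still has one H (H1), not H0.
(C) has a primary amino group (-NH2) but the nitrogen has H2, not H0 with three carbons.
(D) has a primary amide (-C(=O)NH2) but the amide nitrogen has H2 and only one carbon neighbour.
So the answer is (A).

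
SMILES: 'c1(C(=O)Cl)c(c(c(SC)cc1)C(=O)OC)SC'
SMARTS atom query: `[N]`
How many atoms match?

0

Check the 17 heavy atoms by environment: 6× c (aromatic) → no; 5× C → no; 3× O → no; 2× S → no; 1× Cl → no.
No environment satisfies the query, so 0 matching atoms.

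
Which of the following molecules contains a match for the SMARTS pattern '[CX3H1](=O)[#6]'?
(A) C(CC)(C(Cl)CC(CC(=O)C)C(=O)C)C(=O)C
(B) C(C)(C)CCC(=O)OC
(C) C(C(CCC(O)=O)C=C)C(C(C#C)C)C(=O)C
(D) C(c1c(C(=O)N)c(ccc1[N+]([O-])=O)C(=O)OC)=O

D

[CX3H1](=O)[#6] describes an sp2 carbon with one H, double-bonded to O and single-bonded to carbon (an aldehyde).
(A) has an acetyl/ketone group (-C(=O)CH3) but the carbonyl carbon has H0 (two carbon neighbours), not H1.
(B) has a methyl-ester group (-C(=O)OCH3) but the carbonyl carbon has H0, not H1.
(C) has an acetyl/ketone group (-C(=O)CH3) but the carbonyl carbon has H0 (two carbon neighbours), not H1.
(D) contains an aldehyde (-CHO), which satisfies every atom and bond constraint.
So the answer is (D).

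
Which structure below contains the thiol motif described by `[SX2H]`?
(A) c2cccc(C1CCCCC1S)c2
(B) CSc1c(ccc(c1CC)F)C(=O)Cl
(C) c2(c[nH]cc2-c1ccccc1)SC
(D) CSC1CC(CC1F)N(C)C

A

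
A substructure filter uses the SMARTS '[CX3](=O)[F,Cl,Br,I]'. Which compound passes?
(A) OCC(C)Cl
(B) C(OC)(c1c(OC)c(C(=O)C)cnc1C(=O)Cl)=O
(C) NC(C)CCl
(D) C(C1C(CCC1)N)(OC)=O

B

[CX3](=O)[F,Cl,Br,I] describes a carbonyl carbon bonded to a halogen (an acyl halide).
(A) has a chloro substituent but the Cl is not on a carbonyl carbon.
(B) contains an acyl chloride (-C(=O)Cl), which satisfies every atom and bond constraint.
(C) has a chloro substituent but the Cl is not on a carbonyl carbon.
(D) has a methyl-ester group (-C(=O)OCH3) but the carbonyl is bonded to -O-C, not to a halogen.
So the answer is (B).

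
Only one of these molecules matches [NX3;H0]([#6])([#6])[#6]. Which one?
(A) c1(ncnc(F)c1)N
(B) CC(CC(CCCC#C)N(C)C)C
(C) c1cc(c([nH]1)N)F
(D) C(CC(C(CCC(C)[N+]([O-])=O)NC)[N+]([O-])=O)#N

B

[NX3;H0]([#6])([#6])[#6] describes a trivalent nitrogen with no H, bonded to three carbons (a tertiary amine).
(A) has a primary amino group (-NH2) but the nitrogen has H2, not H0 with three carbons.
(B) contains a dimethylamino group (-N(CH3)2), which satisfies every atom and bond constraint.
(C) has a primary amino group (-NH2) but the nitrogen has H2, not H0 with three carbons.
(D) has an N-methylamino group (-NHCH3) but the nitrogen still has one H (H1), not H0.
So the answer is (B).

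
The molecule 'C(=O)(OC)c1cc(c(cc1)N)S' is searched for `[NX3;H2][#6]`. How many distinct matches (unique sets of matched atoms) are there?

[NX3;H2][#6] is the SMARTS for a primary amine: a trivalent nitrogen with two H attached to carbon.
Exactly one fragment in the molecule meets all constraints, giving 1 match.

1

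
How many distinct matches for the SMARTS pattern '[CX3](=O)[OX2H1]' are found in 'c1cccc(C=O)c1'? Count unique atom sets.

[CX3](=O)[OX2H1] is the SMARTS for a carboxylic acid: an sp2 carbon double-bonded to O and single-bonded to an -OH oxygen.
The molecule has an aldehyde (-CHO), but there is no singly-bonded oxygen on the carbonyl carbon; nothing else fits, so there are 0 matches.

0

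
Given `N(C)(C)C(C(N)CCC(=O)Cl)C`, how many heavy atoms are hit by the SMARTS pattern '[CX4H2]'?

Check the 12 heavy atoms by environment: 3× C (H3, X4) → no; 2× C (H1, X4) → no; 2× C (H2, X4) → match; 1× C (H0, X3) → no; 1× O (H0, X1) → no; 1× Cl (H0, X1) → no; 1× N (H0, X3) → no; 1× N (H2, X3) → no.
That gives 2 matching atoms.

2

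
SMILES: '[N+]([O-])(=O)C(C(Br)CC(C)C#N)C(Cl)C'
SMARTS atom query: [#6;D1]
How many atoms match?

2

The query [#6;D1] means: carbon bonded to exactly one heavy atom.
Check the 14 heavy atoms by environment: 2× C (D1) → match; 4× C (D3) → no; 2× C (D2) → no; 1× N (D1) → no; 1× N (charge +1, D3) → no; 1× O (charge -1, D1) → no; 1× O (D1) → no; 1× Br (D1) → no; 1× Cl (D1) → no.
That gives 2 matching atoms.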